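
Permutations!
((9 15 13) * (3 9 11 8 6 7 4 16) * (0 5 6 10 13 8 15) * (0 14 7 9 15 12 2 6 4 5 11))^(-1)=(0 13 10 8 15 3 16 4 5 7 14 9 6 2 12 11)=[13, 1, 12, 16, 5, 7, 2, 14, 15, 6, 8, 0, 11, 10, 9, 3, 4]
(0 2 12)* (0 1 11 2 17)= (0 17)(1 11 2 12)= [17, 11, 12, 3, 4, 5, 6, 7, 8, 9, 10, 2, 1, 13, 14, 15, 16, 0]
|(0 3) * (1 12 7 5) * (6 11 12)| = 6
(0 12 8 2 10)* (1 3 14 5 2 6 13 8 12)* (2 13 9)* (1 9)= [9, 3, 10, 14, 4, 13, 1, 7, 6, 2, 0, 11, 12, 8, 5]= (0 9 2 10)(1 3 14 5 13 8 6)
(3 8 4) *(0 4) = (0 4 3 8) = [4, 1, 2, 8, 3, 5, 6, 7, 0]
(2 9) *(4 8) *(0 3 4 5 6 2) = [3, 1, 9, 4, 8, 6, 2, 7, 5, 0] = (0 3 4 8 5 6 2 9)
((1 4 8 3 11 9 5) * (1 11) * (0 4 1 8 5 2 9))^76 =(11) =[0, 1, 2, 3, 4, 5, 6, 7, 8, 9, 10, 11]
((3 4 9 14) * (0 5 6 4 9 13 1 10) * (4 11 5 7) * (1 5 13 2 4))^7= [10, 7, 4, 9, 2, 13, 5, 0, 8, 14, 1, 6, 12, 11, 3]= (0 10 1 7)(2 4)(3 9 14)(5 13 11 6)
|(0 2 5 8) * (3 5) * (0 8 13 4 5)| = |(0 2 3)(4 5 13)| = 3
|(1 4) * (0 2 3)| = |(0 2 3)(1 4)| = 6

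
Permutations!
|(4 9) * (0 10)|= 2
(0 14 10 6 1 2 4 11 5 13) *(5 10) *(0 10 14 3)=[3, 2, 4, 0, 11, 13, 1, 7, 8, 9, 6, 14, 12, 10, 5]=(0 3)(1 2 4 11 14 5 13 10 6)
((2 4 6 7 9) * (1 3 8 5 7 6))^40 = (9) = [0, 1, 2, 3, 4, 5, 6, 7, 8, 9]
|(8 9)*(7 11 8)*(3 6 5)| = |(3 6 5)(7 11 8 9)| = 12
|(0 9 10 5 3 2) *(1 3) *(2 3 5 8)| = 10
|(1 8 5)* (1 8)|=2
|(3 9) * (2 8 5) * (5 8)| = 2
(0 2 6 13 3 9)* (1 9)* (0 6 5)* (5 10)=(0 2 10 5)(1 9 6 13 3)=[2, 9, 10, 1, 4, 0, 13, 7, 8, 6, 5, 11, 12, 3]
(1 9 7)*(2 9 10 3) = (1 10 3 2 9 7) = [0, 10, 9, 2, 4, 5, 6, 1, 8, 7, 3]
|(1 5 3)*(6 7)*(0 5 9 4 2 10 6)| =10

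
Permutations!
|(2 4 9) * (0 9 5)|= |(0 9 2 4 5)|= 5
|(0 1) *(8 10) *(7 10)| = |(0 1)(7 10 8)| = 6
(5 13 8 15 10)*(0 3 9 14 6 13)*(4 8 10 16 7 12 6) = (0 3 9 14 4 8 15 16 7 12 6 13 10 5) = [3, 1, 2, 9, 8, 0, 13, 12, 15, 14, 5, 11, 6, 10, 4, 16, 7]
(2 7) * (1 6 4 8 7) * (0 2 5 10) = [2, 6, 1, 3, 8, 10, 4, 5, 7, 9, 0] = (0 2 1 6 4 8 7 5 10)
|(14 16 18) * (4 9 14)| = 5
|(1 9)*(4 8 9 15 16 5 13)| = |(1 15 16 5 13 4 8 9)| = 8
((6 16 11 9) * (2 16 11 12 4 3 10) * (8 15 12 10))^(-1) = (2 10 16)(3 4 12 15 8)(6 9 11) = [0, 1, 10, 4, 12, 5, 9, 7, 3, 11, 16, 6, 15, 13, 14, 8, 2]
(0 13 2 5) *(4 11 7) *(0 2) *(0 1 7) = (0 13 1 7 4 11)(2 5) = [13, 7, 5, 3, 11, 2, 6, 4, 8, 9, 10, 0, 12, 1]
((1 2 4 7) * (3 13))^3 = [0, 7, 1, 13, 2, 5, 6, 4, 8, 9, 10, 11, 12, 3] = (1 7 4 2)(3 13)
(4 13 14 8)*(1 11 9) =(1 11 9)(4 13 14 8) =[0, 11, 2, 3, 13, 5, 6, 7, 4, 1, 10, 9, 12, 14, 8]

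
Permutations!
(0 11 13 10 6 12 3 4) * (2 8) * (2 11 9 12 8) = (0 9 12 3 4)(6 8 11 13 10) = [9, 1, 2, 4, 0, 5, 8, 7, 11, 12, 6, 13, 3, 10]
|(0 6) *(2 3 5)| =6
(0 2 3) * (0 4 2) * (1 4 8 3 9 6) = (1 4 2 9 6)(3 8) = [0, 4, 9, 8, 2, 5, 1, 7, 3, 6]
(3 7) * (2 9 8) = [0, 1, 9, 7, 4, 5, 6, 3, 2, 8] = (2 9 8)(3 7)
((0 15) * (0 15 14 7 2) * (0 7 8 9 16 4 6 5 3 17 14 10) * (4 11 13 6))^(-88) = (3 14 9 11 6)(5 17 8 16 13) = [0, 1, 2, 14, 4, 17, 3, 7, 16, 11, 10, 6, 12, 5, 9, 15, 13, 8]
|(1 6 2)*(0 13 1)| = |(0 13 1 6 2)| = 5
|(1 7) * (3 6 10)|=|(1 7)(3 6 10)|=6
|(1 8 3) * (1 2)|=|(1 8 3 2)|=4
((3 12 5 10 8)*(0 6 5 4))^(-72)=(12)=[0, 1, 2, 3, 4, 5, 6, 7, 8, 9, 10, 11, 12]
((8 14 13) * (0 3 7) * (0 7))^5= (0 3)(8 13 14)= [3, 1, 2, 0, 4, 5, 6, 7, 13, 9, 10, 11, 12, 14, 8]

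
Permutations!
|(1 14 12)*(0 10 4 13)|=|(0 10 4 13)(1 14 12)|=12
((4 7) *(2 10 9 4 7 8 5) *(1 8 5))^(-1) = [0, 8, 5, 3, 9, 4, 6, 7, 1, 10, 2] = (1 8)(2 5 4 9 10)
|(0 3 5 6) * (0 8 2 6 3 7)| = 6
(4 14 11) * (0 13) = (0 13)(4 14 11) = [13, 1, 2, 3, 14, 5, 6, 7, 8, 9, 10, 4, 12, 0, 11]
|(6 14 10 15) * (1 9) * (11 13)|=|(1 9)(6 14 10 15)(11 13)|=4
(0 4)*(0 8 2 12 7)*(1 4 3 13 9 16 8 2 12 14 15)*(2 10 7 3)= [2, 4, 14, 13, 10, 5, 6, 0, 12, 16, 7, 11, 3, 9, 15, 1, 8]= (0 2 14 15 1 4 10 7)(3 13 9 16 8 12)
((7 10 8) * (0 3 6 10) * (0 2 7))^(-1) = (0 8 10 6 3)(2 7) = [8, 1, 7, 0, 4, 5, 3, 2, 10, 9, 6]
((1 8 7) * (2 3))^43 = (1 8 7)(2 3) = [0, 8, 3, 2, 4, 5, 6, 1, 7]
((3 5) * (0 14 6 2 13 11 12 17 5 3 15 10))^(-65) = (0 14 6 2 13 11 12 17 5 15 10) = [14, 1, 13, 3, 4, 15, 2, 7, 8, 9, 0, 12, 17, 11, 6, 10, 16, 5]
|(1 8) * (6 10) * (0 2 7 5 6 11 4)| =8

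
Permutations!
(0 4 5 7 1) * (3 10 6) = [4, 0, 2, 10, 5, 7, 3, 1, 8, 9, 6] = (0 4 5 7 1)(3 10 6)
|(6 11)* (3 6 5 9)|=|(3 6 11 5 9)|=5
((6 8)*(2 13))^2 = [0, 1, 2, 3, 4, 5, 6, 7, 8, 9, 10, 11, 12, 13] = (13)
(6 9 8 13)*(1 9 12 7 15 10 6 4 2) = (1 9 8 13 4 2)(6 12 7 15 10) = [0, 9, 1, 3, 2, 5, 12, 15, 13, 8, 6, 11, 7, 4, 14, 10]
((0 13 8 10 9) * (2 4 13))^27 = (0 9 10 8 13 4 2) = [9, 1, 0, 3, 2, 5, 6, 7, 13, 10, 8, 11, 12, 4]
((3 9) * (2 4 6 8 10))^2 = (2 6 10 4 8) = [0, 1, 6, 3, 8, 5, 10, 7, 2, 9, 4]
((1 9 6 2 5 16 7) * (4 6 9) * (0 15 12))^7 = [15, 1, 2, 3, 4, 5, 6, 7, 8, 9, 10, 11, 0, 13, 14, 12, 16] = (16)(0 15 12)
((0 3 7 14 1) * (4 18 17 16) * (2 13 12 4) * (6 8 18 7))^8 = (0 13 6 4 18 14 16)(1 2 3 12 8 7 17) = [13, 2, 3, 12, 18, 5, 4, 17, 7, 9, 10, 11, 8, 6, 16, 15, 0, 1, 14]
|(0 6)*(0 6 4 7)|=3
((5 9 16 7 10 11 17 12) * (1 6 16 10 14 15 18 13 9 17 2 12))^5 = (1 15 11)(2 6 18)(5 7 9)(10 17 14)(12 16 13) = [0, 15, 6, 3, 4, 7, 18, 9, 8, 5, 17, 1, 16, 12, 10, 11, 13, 14, 2]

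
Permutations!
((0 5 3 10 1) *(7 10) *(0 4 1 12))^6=(12)=[0, 1, 2, 3, 4, 5, 6, 7, 8, 9, 10, 11, 12]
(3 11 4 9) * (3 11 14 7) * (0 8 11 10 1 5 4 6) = (0 8 11 6)(1 5 4 9 10)(3 14 7) = [8, 5, 2, 14, 9, 4, 0, 3, 11, 10, 1, 6, 12, 13, 7]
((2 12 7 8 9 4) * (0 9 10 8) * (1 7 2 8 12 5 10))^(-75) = [8, 9, 5, 3, 7, 10, 6, 4, 0, 1, 12, 11, 2] = (0 8)(1 9)(2 5 10 12)(4 7)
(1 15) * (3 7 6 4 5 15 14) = (1 14 3 7 6 4 5 15) = [0, 14, 2, 7, 5, 15, 4, 6, 8, 9, 10, 11, 12, 13, 3, 1]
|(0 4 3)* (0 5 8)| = 5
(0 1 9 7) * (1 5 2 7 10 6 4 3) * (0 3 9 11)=[5, 11, 7, 1, 9, 2, 4, 3, 8, 10, 6, 0]=(0 5 2 7 3 1 11)(4 9 10 6)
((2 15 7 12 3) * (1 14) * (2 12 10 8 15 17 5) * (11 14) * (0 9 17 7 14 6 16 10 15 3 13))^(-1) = (0 13 12 3 8 10 16 6 11 1 14 15 7 2 5 17 9) = [13, 14, 5, 8, 4, 17, 11, 2, 10, 0, 16, 1, 3, 12, 15, 7, 6, 9]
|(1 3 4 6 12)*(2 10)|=10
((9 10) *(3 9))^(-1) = (3 10 9) = [0, 1, 2, 10, 4, 5, 6, 7, 8, 3, 9]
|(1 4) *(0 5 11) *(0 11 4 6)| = 5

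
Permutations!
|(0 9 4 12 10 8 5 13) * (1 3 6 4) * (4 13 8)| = |(0 9 1 3 6 13)(4 12 10)(5 8)| = 6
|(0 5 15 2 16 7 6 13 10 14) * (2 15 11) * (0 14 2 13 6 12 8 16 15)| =28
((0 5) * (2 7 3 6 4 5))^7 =(7) =[0, 1, 2, 3, 4, 5, 6, 7]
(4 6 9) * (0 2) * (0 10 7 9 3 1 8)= (0 2 10 7 9 4 6 3 1 8)= [2, 8, 10, 1, 6, 5, 3, 9, 0, 4, 7]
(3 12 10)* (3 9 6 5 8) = (3 12 10 9 6 5 8) = [0, 1, 2, 12, 4, 8, 5, 7, 3, 6, 9, 11, 10]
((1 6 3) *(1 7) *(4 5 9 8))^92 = (9) = [0, 1, 2, 3, 4, 5, 6, 7, 8, 9]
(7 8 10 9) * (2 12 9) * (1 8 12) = [0, 8, 1, 3, 4, 5, 6, 12, 10, 7, 2, 11, 9] = (1 8 10 2)(7 12 9)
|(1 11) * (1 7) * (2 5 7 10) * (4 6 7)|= |(1 11 10 2 5 4 6 7)|= 8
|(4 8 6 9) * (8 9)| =2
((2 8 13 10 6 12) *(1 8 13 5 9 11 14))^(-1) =(1 14 11 9 5 8)(2 12 6 10 13) =[0, 14, 12, 3, 4, 8, 10, 7, 1, 5, 13, 9, 6, 2, 11]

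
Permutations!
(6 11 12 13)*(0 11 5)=(0 11 12 13 6 5)=[11, 1, 2, 3, 4, 0, 5, 7, 8, 9, 10, 12, 13, 6]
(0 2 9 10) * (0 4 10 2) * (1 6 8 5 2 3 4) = (1 6 8 5 2 9 3 4 10) = [0, 6, 9, 4, 10, 2, 8, 7, 5, 3, 1]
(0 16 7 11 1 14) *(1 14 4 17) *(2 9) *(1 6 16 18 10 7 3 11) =(0 18 10 7 1 4 17 6 16 3 11 14)(2 9) =[18, 4, 9, 11, 17, 5, 16, 1, 8, 2, 7, 14, 12, 13, 0, 15, 3, 6, 10]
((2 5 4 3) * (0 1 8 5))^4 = [4, 3, 5, 8, 1, 0, 6, 7, 2] = (0 4 1 3 8 2 5)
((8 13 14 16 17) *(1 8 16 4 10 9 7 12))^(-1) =(1 12 7 9 10 4 14 13 8)(16 17) =[0, 12, 2, 3, 14, 5, 6, 9, 1, 10, 4, 11, 7, 8, 13, 15, 17, 16]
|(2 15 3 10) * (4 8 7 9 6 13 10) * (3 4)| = 9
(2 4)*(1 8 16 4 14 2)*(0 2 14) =(0 2)(1 8 16 4) =[2, 8, 0, 3, 1, 5, 6, 7, 16, 9, 10, 11, 12, 13, 14, 15, 4]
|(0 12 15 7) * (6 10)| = |(0 12 15 7)(6 10)| = 4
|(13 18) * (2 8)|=|(2 8)(13 18)|=2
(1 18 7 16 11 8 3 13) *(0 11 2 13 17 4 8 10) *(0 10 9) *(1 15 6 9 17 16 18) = (0 11 17 4 8 3 16 2 13 15 6 9)(7 18) = [11, 1, 13, 16, 8, 5, 9, 18, 3, 0, 10, 17, 12, 15, 14, 6, 2, 4, 7]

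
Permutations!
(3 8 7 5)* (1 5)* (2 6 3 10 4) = (1 5 10 4 2 6 3 8 7) = [0, 5, 6, 8, 2, 10, 3, 1, 7, 9, 4]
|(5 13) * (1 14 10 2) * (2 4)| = |(1 14 10 4 2)(5 13)| = 10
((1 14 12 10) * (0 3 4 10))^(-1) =[12, 10, 2, 0, 3, 5, 6, 7, 8, 9, 4, 11, 14, 13, 1] =(0 12 14 1 10 4 3)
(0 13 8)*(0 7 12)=[13, 1, 2, 3, 4, 5, 6, 12, 7, 9, 10, 11, 0, 8]=(0 13 8 7 12)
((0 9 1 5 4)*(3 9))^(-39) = (0 1)(3 5)(4 9) = [1, 0, 2, 5, 9, 3, 6, 7, 8, 4]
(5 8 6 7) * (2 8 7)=(2 8 6)(5 7)=[0, 1, 8, 3, 4, 7, 2, 5, 6]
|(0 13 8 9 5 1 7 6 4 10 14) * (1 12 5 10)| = |(0 13 8 9 10 14)(1 7 6 4)(5 12)| = 12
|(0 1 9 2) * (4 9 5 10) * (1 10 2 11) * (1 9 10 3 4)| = 14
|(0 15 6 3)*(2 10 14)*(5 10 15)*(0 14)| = |(0 5 10)(2 15 6 3 14)| = 15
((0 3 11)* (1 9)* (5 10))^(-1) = (0 11 3)(1 9)(5 10) = [11, 9, 2, 0, 4, 10, 6, 7, 8, 1, 5, 3]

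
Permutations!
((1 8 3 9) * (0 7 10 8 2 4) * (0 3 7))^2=(1 4 9 2 3)(7 8 10)=[0, 4, 3, 1, 9, 5, 6, 8, 10, 2, 7]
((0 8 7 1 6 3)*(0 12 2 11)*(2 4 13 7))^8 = (1 6 3 12 4 13 7) = [0, 6, 2, 12, 13, 5, 3, 1, 8, 9, 10, 11, 4, 7]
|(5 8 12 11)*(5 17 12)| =6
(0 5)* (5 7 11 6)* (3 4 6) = (0 7 11 3 4 6 5) = [7, 1, 2, 4, 6, 0, 5, 11, 8, 9, 10, 3]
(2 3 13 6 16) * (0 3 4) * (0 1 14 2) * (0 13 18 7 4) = [3, 14, 0, 18, 1, 5, 16, 4, 8, 9, 10, 11, 12, 6, 2, 15, 13, 17, 7] = (0 3 18 7 4 1 14 2)(6 16 13)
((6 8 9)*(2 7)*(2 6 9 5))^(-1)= (9)(2 5 8 6 7)= [0, 1, 5, 3, 4, 8, 7, 2, 6, 9]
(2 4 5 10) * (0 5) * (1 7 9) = [5, 7, 4, 3, 0, 10, 6, 9, 8, 1, 2] = (0 5 10 2 4)(1 7 9)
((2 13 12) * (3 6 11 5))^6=(13)(3 11)(5 6)=[0, 1, 2, 11, 4, 6, 5, 7, 8, 9, 10, 3, 12, 13]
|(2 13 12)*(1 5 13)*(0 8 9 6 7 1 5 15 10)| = 8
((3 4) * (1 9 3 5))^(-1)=(1 5 4 3 9)=[0, 5, 2, 9, 3, 4, 6, 7, 8, 1]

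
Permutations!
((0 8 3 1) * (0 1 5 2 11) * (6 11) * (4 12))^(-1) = [11, 1, 5, 8, 12, 3, 2, 7, 0, 9, 10, 6, 4] = (0 11 6 2 5 3 8)(4 12)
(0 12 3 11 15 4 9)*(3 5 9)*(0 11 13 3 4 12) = [0, 1, 2, 13, 4, 9, 6, 7, 8, 11, 10, 15, 5, 3, 14, 12] = (3 13)(5 9 11 15 12)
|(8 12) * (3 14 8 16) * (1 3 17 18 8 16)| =8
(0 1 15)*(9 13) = [1, 15, 2, 3, 4, 5, 6, 7, 8, 13, 10, 11, 12, 9, 14, 0] = (0 1 15)(9 13)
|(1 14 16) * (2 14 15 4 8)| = 7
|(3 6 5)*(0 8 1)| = |(0 8 1)(3 6 5)| = 3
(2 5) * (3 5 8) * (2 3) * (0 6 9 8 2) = (0 6 9 8)(3 5) = [6, 1, 2, 5, 4, 3, 9, 7, 0, 8]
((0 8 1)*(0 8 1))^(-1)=(0 8 1)=[8, 0, 2, 3, 4, 5, 6, 7, 1]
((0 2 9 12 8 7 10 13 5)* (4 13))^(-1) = (0 5 13 4 10 7 8 12 9 2) = [5, 1, 0, 3, 10, 13, 6, 8, 12, 2, 7, 11, 9, 4]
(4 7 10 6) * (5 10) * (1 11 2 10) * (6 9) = (1 11 2 10 9 6 4 7 5) = [0, 11, 10, 3, 7, 1, 4, 5, 8, 6, 9, 2]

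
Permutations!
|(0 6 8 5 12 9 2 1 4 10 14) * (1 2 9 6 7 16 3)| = |(0 7 16 3 1 4 10 14)(5 12 6 8)| = 8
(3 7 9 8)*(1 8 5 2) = (1 8 3 7 9 5 2) = [0, 8, 1, 7, 4, 2, 6, 9, 3, 5]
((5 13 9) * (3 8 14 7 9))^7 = [0, 1, 2, 3, 4, 5, 6, 7, 8, 9, 10, 11, 12, 13, 14] = (14)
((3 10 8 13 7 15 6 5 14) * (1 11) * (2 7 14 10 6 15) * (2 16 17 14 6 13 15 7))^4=(3 10 16 13 8 17 6 15 14 5 7)=[0, 1, 2, 10, 4, 7, 15, 3, 17, 9, 16, 11, 12, 8, 5, 14, 13, 6]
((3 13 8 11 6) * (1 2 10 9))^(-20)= (13)= [0, 1, 2, 3, 4, 5, 6, 7, 8, 9, 10, 11, 12, 13]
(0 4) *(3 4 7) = (0 7 3 4) = [7, 1, 2, 4, 0, 5, 6, 3]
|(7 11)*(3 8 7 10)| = |(3 8 7 11 10)| = 5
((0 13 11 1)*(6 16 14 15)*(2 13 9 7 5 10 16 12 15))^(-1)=(0 1 11 13 2 14 16 10 5 7 9)(6 15 12)=[1, 11, 14, 3, 4, 7, 15, 9, 8, 0, 5, 13, 6, 2, 16, 12, 10]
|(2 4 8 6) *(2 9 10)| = 6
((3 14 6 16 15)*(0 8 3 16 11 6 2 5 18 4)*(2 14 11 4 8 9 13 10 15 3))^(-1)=(0 4 6 11 3 16 15 10 13 9)(2 8 18 5)=[4, 1, 8, 16, 6, 2, 11, 7, 18, 0, 13, 3, 12, 9, 14, 10, 15, 17, 5]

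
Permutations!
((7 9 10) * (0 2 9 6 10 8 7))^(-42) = (10) = [0, 1, 2, 3, 4, 5, 6, 7, 8, 9, 10]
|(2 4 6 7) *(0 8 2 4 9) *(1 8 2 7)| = |(0 2 9)(1 8 7 4 6)| = 15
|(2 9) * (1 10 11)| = |(1 10 11)(2 9)| = 6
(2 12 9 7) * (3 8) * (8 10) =(2 12 9 7)(3 10 8) =[0, 1, 12, 10, 4, 5, 6, 2, 3, 7, 8, 11, 9]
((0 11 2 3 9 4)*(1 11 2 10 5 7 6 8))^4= (0 4 9 3 2)(1 7 11 6 10 8 5)= [4, 7, 0, 2, 9, 1, 10, 11, 5, 3, 8, 6]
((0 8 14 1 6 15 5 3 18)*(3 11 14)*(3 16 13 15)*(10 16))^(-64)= (0 8 10 16 13 15 5 11 14 1 6 3 18)= [8, 6, 2, 18, 4, 11, 3, 7, 10, 9, 16, 14, 12, 15, 1, 5, 13, 17, 0]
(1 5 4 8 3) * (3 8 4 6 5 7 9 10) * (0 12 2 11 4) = (0 12 2 11 4)(1 7 9 10 3)(5 6) = [12, 7, 11, 1, 0, 6, 5, 9, 8, 10, 3, 4, 2]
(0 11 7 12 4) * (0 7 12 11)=[0, 1, 2, 3, 7, 5, 6, 11, 8, 9, 10, 12, 4]=(4 7 11 12)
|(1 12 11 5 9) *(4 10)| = 10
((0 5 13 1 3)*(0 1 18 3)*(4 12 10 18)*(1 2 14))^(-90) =[14, 2, 18, 10, 5, 1, 6, 7, 8, 9, 4, 11, 13, 0, 3, 15, 16, 17, 12] =(0 14 3 10 4 5 1 2 18 12 13)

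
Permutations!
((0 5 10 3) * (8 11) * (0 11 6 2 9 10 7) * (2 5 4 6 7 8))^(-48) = (2 10 11 9 3) = [0, 1, 10, 2, 4, 5, 6, 7, 8, 3, 11, 9]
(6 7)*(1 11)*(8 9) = (1 11)(6 7)(8 9) = [0, 11, 2, 3, 4, 5, 7, 6, 9, 8, 10, 1]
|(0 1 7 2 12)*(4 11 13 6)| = |(0 1 7 2 12)(4 11 13 6)| = 20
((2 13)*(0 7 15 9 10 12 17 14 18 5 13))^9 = (0 5 17 9)(2 18 12 15)(7 13 14 10) = [5, 1, 18, 3, 4, 17, 6, 13, 8, 0, 7, 11, 15, 14, 10, 2, 16, 9, 12]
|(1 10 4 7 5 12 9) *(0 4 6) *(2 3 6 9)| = |(0 4 7 5 12 2 3 6)(1 10 9)| = 24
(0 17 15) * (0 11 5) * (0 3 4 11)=(0 17 15)(3 4 11 5)=[17, 1, 2, 4, 11, 3, 6, 7, 8, 9, 10, 5, 12, 13, 14, 0, 16, 15]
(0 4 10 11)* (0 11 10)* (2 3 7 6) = (11)(0 4)(2 3 7 6) = [4, 1, 3, 7, 0, 5, 2, 6, 8, 9, 10, 11]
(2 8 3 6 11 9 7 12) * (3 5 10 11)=(2 8 5 10 11 9 7 12)(3 6)=[0, 1, 8, 6, 4, 10, 3, 12, 5, 7, 11, 9, 2]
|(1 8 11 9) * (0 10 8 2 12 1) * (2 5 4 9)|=|(0 10 8 11 2 12 1 5 4 9)|=10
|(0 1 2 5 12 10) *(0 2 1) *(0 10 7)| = 6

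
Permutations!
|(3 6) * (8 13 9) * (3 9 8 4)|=|(3 6 9 4)(8 13)|=4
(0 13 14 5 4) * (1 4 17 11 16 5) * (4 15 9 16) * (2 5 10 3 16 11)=(0 13 14 1 15 9 11 4)(2 5 17)(3 16 10)=[13, 15, 5, 16, 0, 17, 6, 7, 8, 11, 3, 4, 12, 14, 1, 9, 10, 2]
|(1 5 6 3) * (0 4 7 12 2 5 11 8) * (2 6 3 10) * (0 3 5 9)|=|(0 4 7 12 6 10 2 9)(1 11 8 3)|=8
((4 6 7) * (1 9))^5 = (1 9)(4 7 6) = [0, 9, 2, 3, 7, 5, 4, 6, 8, 1]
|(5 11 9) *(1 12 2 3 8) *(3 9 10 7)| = 10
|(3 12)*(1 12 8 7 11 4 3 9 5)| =|(1 12 9 5)(3 8 7 11 4)| =20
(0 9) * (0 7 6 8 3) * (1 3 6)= (0 9 7 1 3)(6 8)= [9, 3, 2, 0, 4, 5, 8, 1, 6, 7]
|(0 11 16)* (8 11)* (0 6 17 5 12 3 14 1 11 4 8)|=|(1 11 16 6 17 5 12 3 14)(4 8)|=18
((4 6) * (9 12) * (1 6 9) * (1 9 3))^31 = [0, 3, 2, 4, 6, 5, 1, 7, 8, 12, 10, 11, 9] = (1 3 4 6)(9 12)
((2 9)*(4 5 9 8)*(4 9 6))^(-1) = (2 9 8)(4 6 5) = [0, 1, 9, 3, 6, 4, 5, 7, 2, 8]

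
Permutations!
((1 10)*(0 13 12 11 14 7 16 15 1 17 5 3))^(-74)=(0 14 1 3 11 15 5 12 16 17 13 7 10)=[14, 3, 2, 11, 4, 12, 6, 10, 8, 9, 0, 15, 16, 7, 1, 5, 17, 13]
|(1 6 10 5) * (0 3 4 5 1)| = 12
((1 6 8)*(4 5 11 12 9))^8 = (1 8 6)(4 12 5 9 11) = [0, 8, 2, 3, 12, 9, 1, 7, 6, 11, 10, 4, 5]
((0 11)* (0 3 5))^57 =(0 11 3 5) =[11, 1, 2, 5, 4, 0, 6, 7, 8, 9, 10, 3]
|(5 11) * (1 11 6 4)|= 5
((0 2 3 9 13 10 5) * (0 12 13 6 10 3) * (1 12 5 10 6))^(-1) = [2, 9, 0, 13, 4, 5, 6, 7, 8, 3, 10, 11, 1, 12] = (0 2)(1 9 3 13 12)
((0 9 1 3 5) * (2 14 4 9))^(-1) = (0 5 3 1 9 4 14 2) = [5, 9, 0, 1, 14, 3, 6, 7, 8, 4, 10, 11, 12, 13, 2]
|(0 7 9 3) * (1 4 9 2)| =7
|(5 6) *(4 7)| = 2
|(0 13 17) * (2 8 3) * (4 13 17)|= |(0 17)(2 8 3)(4 13)|= 6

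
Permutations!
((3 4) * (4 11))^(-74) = [0, 1, 2, 11, 3, 5, 6, 7, 8, 9, 10, 4] = (3 11 4)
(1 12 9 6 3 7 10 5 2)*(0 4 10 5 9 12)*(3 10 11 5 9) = [4, 0, 1, 7, 11, 2, 10, 9, 8, 6, 3, 5, 12] = (12)(0 4 11 5 2 1)(3 7 9 6 10)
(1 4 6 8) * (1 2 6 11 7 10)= [0, 4, 6, 3, 11, 5, 8, 10, 2, 9, 1, 7]= (1 4 11 7 10)(2 6 8)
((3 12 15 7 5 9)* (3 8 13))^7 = (3 13 8 9 5 7 15 12) = [0, 1, 2, 13, 4, 7, 6, 15, 9, 5, 10, 11, 3, 8, 14, 12]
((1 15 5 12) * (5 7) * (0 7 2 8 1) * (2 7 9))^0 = (15) = [0, 1, 2, 3, 4, 5, 6, 7, 8, 9, 10, 11, 12, 13, 14, 15]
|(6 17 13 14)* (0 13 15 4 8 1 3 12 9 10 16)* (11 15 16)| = 18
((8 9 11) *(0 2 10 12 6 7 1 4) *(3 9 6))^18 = (0 11)(1 3)(2 8)(4 9)(6 10)(7 12) = [11, 3, 8, 1, 9, 5, 10, 12, 2, 4, 6, 0, 7]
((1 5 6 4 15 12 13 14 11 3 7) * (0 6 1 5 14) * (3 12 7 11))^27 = [15, 11, 2, 13, 5, 3, 7, 14, 8, 9, 10, 0, 6, 4, 12, 1] = (0 15 1 11)(3 13 4 5)(6 7 14 12)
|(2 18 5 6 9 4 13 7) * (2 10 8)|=10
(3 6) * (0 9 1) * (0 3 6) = (0 9 1 3) = [9, 3, 2, 0, 4, 5, 6, 7, 8, 1]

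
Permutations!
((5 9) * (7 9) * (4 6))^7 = (4 6)(5 7 9) = [0, 1, 2, 3, 6, 7, 4, 9, 8, 5]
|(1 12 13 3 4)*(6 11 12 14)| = |(1 14 6 11 12 13 3 4)| = 8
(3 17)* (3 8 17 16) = (3 16)(8 17) = [0, 1, 2, 16, 4, 5, 6, 7, 17, 9, 10, 11, 12, 13, 14, 15, 3, 8]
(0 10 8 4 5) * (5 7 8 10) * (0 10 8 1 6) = (0 5 10 8 4 7 1 6) = [5, 6, 2, 3, 7, 10, 0, 1, 4, 9, 8]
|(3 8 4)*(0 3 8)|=2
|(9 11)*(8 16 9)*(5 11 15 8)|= |(5 11)(8 16 9 15)|= 4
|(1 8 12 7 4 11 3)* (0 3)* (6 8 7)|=6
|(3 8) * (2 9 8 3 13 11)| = 5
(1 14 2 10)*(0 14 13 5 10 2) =[14, 13, 2, 3, 4, 10, 6, 7, 8, 9, 1, 11, 12, 5, 0] =(0 14)(1 13 5 10)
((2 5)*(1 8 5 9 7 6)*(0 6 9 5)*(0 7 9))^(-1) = (9)(0 7 8 1 6)(2 5) = [7, 6, 5, 3, 4, 2, 0, 8, 1, 9]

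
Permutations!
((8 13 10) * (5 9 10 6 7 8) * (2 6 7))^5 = [0, 1, 6, 3, 4, 10, 2, 13, 7, 5, 9, 11, 12, 8] = (2 6)(5 10 9)(7 13 8)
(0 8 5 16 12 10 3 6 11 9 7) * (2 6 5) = (0 8 2 6 11 9 7)(3 5 16 12 10) = [8, 1, 6, 5, 4, 16, 11, 0, 2, 7, 3, 9, 10, 13, 14, 15, 12]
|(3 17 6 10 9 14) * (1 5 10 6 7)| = 8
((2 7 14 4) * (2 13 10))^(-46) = (2 14 13)(4 10 7) = [0, 1, 14, 3, 10, 5, 6, 4, 8, 9, 7, 11, 12, 2, 13]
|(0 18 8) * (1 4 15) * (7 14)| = |(0 18 8)(1 4 15)(7 14)| = 6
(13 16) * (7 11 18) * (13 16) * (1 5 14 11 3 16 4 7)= (1 5 14 11 18)(3 16 4 7)= [0, 5, 2, 16, 7, 14, 6, 3, 8, 9, 10, 18, 12, 13, 11, 15, 4, 17, 1]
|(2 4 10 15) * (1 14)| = 4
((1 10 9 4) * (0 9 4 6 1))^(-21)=(0 1)(4 6)(9 10)=[1, 0, 2, 3, 6, 5, 4, 7, 8, 10, 9]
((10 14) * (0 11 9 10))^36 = [11, 1, 2, 3, 4, 5, 6, 7, 8, 10, 14, 9, 12, 13, 0] = (0 11 9 10 14)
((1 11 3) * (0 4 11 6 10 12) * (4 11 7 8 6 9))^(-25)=(0 6 4 3 12 8 9 11 10 7 1)=[6, 0, 2, 12, 3, 5, 4, 1, 9, 11, 7, 10, 8]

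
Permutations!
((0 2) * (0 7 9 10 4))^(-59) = (0 2 7 9 10 4) = [2, 1, 7, 3, 0, 5, 6, 9, 8, 10, 4]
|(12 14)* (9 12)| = |(9 12 14)| = 3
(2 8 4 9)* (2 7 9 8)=(4 8)(7 9)=[0, 1, 2, 3, 8, 5, 6, 9, 4, 7]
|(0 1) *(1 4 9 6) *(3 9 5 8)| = 8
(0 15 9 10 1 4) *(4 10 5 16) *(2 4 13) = (0 15 9 5 16 13 2 4)(1 10) = [15, 10, 4, 3, 0, 16, 6, 7, 8, 5, 1, 11, 12, 2, 14, 9, 13]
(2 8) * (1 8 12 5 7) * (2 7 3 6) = [0, 8, 12, 6, 4, 3, 2, 1, 7, 9, 10, 11, 5] = (1 8 7)(2 12 5 3 6)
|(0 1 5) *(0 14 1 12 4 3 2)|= |(0 12 4 3 2)(1 5 14)|= 15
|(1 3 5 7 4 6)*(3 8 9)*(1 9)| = 6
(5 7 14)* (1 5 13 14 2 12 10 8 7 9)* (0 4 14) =(0 4 14 13)(1 5 9)(2 12 10 8 7) =[4, 5, 12, 3, 14, 9, 6, 2, 7, 1, 8, 11, 10, 0, 13]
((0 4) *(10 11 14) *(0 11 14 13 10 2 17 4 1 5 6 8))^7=(17)(0 5 8 1 6)=[5, 6, 2, 3, 4, 8, 0, 7, 1, 9, 10, 11, 12, 13, 14, 15, 16, 17]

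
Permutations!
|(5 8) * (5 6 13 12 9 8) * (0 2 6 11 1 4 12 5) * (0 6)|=|(0 2)(1 4 12 9 8 11)(5 6 13)|=6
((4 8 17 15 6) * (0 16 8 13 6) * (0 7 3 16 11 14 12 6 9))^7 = (0 9 13 4 6 12 14 11)(3 16 8 17 15 7) = [9, 1, 2, 16, 6, 5, 12, 3, 17, 13, 10, 0, 14, 4, 11, 7, 8, 15]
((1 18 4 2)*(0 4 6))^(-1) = (0 6 18 1 2 4) = [6, 2, 4, 3, 0, 5, 18, 7, 8, 9, 10, 11, 12, 13, 14, 15, 16, 17, 1]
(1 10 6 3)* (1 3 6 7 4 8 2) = (1 10 7 4 8 2) = [0, 10, 1, 3, 8, 5, 6, 4, 2, 9, 7]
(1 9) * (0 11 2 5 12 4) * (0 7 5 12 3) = [11, 9, 12, 0, 7, 3, 6, 5, 8, 1, 10, 2, 4] = (0 11 2 12 4 7 5 3)(1 9)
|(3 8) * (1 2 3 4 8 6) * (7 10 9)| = 12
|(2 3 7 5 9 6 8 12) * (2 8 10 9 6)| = |(2 3 7 5 6 10 9)(8 12)| = 14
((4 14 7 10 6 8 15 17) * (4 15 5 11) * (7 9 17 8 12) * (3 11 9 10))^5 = [0, 1, 2, 6, 7, 5, 4, 10, 8, 9, 11, 12, 14, 13, 3, 15, 16, 17] = (17)(3 6 4 7 10 11 12 14)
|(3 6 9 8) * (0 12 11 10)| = 4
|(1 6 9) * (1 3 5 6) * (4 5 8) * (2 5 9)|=|(2 5 6)(3 8 4 9)|=12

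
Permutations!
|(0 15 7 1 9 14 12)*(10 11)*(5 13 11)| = 28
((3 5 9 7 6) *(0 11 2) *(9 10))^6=(11)=[0, 1, 2, 3, 4, 5, 6, 7, 8, 9, 10, 11]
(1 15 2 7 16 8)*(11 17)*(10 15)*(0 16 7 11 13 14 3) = (0 16 8 1 10 15 2 11 17 13 14 3) = [16, 10, 11, 0, 4, 5, 6, 7, 1, 9, 15, 17, 12, 14, 3, 2, 8, 13]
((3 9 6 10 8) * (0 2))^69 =[2, 1, 0, 8, 4, 5, 9, 7, 10, 3, 6] =(0 2)(3 8 10 6 9)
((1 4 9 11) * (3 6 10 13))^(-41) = (1 11 9 4)(3 13 10 6) = [0, 11, 2, 13, 1, 5, 3, 7, 8, 4, 6, 9, 12, 10]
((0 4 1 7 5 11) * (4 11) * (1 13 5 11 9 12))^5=(0 11 7 1 12 9)(4 5 13)=[11, 12, 2, 3, 5, 13, 6, 1, 8, 0, 10, 7, 9, 4]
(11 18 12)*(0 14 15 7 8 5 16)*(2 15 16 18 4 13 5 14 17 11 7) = (0 17 11 4 13 5 18 12 7 8 14 16)(2 15) = [17, 1, 15, 3, 13, 18, 6, 8, 14, 9, 10, 4, 7, 5, 16, 2, 0, 11, 12]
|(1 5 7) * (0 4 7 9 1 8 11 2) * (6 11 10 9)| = 11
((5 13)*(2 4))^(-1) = [0, 1, 4, 3, 2, 13, 6, 7, 8, 9, 10, 11, 12, 5] = (2 4)(5 13)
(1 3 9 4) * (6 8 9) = (1 3 6 8 9 4) = [0, 3, 2, 6, 1, 5, 8, 7, 9, 4]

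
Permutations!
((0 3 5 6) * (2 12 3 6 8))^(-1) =[6, 1, 8, 12, 4, 3, 0, 7, 5, 9, 10, 11, 2] =(0 6)(2 8 5 3 12)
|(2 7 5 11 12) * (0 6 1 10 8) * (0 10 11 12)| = |(0 6 1 11)(2 7 5 12)(8 10)| = 4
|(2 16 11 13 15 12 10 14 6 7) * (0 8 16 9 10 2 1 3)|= 15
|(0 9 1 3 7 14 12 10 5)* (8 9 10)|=21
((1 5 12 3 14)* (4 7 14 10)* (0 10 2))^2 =(0 4 14 5 3)(1 12 2 10 7) =[4, 12, 10, 0, 14, 3, 6, 1, 8, 9, 7, 11, 2, 13, 5]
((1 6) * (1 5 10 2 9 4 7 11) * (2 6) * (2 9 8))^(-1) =[0, 11, 8, 3, 9, 6, 10, 4, 2, 1, 5, 7] =(1 11 7 4 9)(2 8)(5 6 10)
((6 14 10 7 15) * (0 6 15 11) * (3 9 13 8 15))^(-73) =(0 11 7 10 14 6)(3 13 15 9 8) =[11, 1, 2, 13, 4, 5, 0, 10, 3, 8, 14, 7, 12, 15, 6, 9]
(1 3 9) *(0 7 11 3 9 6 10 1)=(0 7 11 3 6 10 1 9)=[7, 9, 2, 6, 4, 5, 10, 11, 8, 0, 1, 3]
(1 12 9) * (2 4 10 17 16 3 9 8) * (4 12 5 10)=(1 5 10 17 16 3 9)(2 12 8)=[0, 5, 12, 9, 4, 10, 6, 7, 2, 1, 17, 11, 8, 13, 14, 15, 3, 16]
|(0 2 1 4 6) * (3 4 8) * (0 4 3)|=4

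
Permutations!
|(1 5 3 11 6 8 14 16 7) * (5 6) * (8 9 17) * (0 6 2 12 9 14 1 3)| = |(0 6 14 16 7 3 11 5)(1 2 12 9 17 8)| = 24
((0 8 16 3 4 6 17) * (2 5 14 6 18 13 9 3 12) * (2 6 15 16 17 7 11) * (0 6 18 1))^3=(0 6 2 15 18 3)(1 17 11 14 12 9)(4 8 7 5 16 13)=[6, 17, 15, 0, 8, 16, 2, 5, 7, 1, 10, 14, 9, 4, 12, 18, 13, 11, 3]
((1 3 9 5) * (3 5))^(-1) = (1 5)(3 9) = [0, 5, 2, 9, 4, 1, 6, 7, 8, 3]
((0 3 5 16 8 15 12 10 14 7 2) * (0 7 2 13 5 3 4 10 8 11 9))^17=(0 13 4 5 10 16 14 11 2 9 7)(8 12 15)=[13, 1, 9, 3, 5, 10, 6, 0, 12, 7, 16, 2, 15, 4, 11, 8, 14]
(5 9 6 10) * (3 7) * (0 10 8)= [10, 1, 2, 7, 4, 9, 8, 3, 0, 6, 5]= (0 10 5 9 6 8)(3 7)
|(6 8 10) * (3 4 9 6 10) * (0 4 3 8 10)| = |(0 4 9 6 10)| = 5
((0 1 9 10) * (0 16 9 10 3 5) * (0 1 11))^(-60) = (16) = [0, 1, 2, 3, 4, 5, 6, 7, 8, 9, 10, 11, 12, 13, 14, 15, 16]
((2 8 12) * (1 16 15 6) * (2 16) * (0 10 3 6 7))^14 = [6, 12, 16, 2, 4, 5, 8, 3, 15, 9, 1, 11, 7, 13, 14, 10, 0] = (0 6 8 15 10 1 12 7 3 2 16)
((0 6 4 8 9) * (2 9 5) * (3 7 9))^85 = [5, 1, 0, 6, 3, 9, 2, 4, 7, 8] = (0 5 9 8 7 4 3 6 2)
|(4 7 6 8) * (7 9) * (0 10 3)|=15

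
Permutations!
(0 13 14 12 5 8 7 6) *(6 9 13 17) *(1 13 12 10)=(0 17 6)(1 13 14 10)(5 8 7 9 12)=[17, 13, 2, 3, 4, 8, 0, 9, 7, 12, 1, 11, 5, 14, 10, 15, 16, 6]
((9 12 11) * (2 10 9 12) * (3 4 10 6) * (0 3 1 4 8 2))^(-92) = (12)(0 10 1 2 3 9 4 6 8) = [10, 2, 3, 9, 6, 5, 8, 7, 0, 4, 1, 11, 12]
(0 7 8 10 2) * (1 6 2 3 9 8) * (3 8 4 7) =[3, 6, 0, 9, 7, 5, 2, 1, 10, 4, 8] =(0 3 9 4 7 1 6 2)(8 10)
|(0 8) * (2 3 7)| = 6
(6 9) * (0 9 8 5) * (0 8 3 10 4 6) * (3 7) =(0 9)(3 10 4 6 7)(5 8) =[9, 1, 2, 10, 6, 8, 7, 3, 5, 0, 4]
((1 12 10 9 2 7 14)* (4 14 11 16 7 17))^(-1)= (1 14 4 17 2 9 10 12)(7 16 11)= [0, 14, 9, 3, 17, 5, 6, 16, 8, 10, 12, 7, 1, 13, 4, 15, 11, 2]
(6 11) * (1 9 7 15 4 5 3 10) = (1 9 7 15 4 5 3 10)(6 11) = [0, 9, 2, 10, 5, 3, 11, 15, 8, 7, 1, 6, 12, 13, 14, 4]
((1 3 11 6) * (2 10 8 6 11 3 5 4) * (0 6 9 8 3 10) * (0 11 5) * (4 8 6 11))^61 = (0 6 8 11 1 9 5)(2 4)(3 10) = [6, 9, 4, 10, 2, 0, 8, 7, 11, 5, 3, 1]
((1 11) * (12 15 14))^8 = (12 14 15) = [0, 1, 2, 3, 4, 5, 6, 7, 8, 9, 10, 11, 14, 13, 15, 12]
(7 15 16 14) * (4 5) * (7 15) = (4 5)(14 15 16) = [0, 1, 2, 3, 5, 4, 6, 7, 8, 9, 10, 11, 12, 13, 15, 16, 14]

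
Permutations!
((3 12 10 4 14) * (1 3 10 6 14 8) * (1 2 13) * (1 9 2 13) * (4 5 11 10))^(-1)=(1 2 9 13 8 4 14 6 12 3)(5 10 11)=[0, 2, 9, 1, 14, 10, 12, 7, 4, 13, 11, 5, 3, 8, 6]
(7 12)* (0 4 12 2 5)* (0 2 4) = [0, 1, 5, 3, 12, 2, 6, 4, 8, 9, 10, 11, 7] = (2 5)(4 12 7)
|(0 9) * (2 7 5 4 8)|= 10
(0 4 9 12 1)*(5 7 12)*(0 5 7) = [4, 5, 2, 3, 9, 0, 6, 12, 8, 7, 10, 11, 1] = (0 4 9 7 12 1 5)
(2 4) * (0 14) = (0 14)(2 4) = [14, 1, 4, 3, 2, 5, 6, 7, 8, 9, 10, 11, 12, 13, 0]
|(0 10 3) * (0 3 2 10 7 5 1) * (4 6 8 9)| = |(0 7 5 1)(2 10)(4 6 8 9)| = 4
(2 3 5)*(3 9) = [0, 1, 9, 5, 4, 2, 6, 7, 8, 3] = (2 9 3 5)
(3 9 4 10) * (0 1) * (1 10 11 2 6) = (0 10 3 9 4 11 2 6 1) = [10, 0, 6, 9, 11, 5, 1, 7, 8, 4, 3, 2]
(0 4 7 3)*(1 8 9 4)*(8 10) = (0 1 10 8 9 4 7 3) = [1, 10, 2, 0, 7, 5, 6, 3, 9, 4, 8]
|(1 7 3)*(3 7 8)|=3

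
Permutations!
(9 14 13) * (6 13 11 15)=[0, 1, 2, 3, 4, 5, 13, 7, 8, 14, 10, 15, 12, 9, 11, 6]=(6 13 9 14 11 15)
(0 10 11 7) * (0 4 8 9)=[10, 1, 2, 3, 8, 5, 6, 4, 9, 0, 11, 7]=(0 10 11 7 4 8 9)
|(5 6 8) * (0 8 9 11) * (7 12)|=6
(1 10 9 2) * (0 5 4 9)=[5, 10, 1, 3, 9, 4, 6, 7, 8, 2, 0]=(0 5 4 9 2 1 10)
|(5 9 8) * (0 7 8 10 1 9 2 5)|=6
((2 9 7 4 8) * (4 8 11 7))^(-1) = (2 8 7 11 4 9) = [0, 1, 8, 3, 9, 5, 6, 11, 7, 2, 10, 4]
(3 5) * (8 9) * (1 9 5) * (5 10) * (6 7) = [0, 9, 2, 1, 4, 3, 7, 6, 10, 8, 5] = (1 9 8 10 5 3)(6 7)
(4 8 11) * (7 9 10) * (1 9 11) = (1 9 10 7 11 4 8) = [0, 9, 2, 3, 8, 5, 6, 11, 1, 10, 7, 4]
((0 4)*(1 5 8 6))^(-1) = (0 4)(1 6 8 5) = [4, 6, 2, 3, 0, 1, 8, 7, 5]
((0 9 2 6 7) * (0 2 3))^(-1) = (0 3 9)(2 7 6) = [3, 1, 7, 9, 4, 5, 2, 6, 8, 0]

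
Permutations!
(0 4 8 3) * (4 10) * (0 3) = [10, 1, 2, 3, 8, 5, 6, 7, 0, 9, 4] = (0 10 4 8)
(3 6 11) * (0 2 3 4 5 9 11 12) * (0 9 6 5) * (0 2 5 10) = (0 5 6 12 9 11 4 2 3 10) = [5, 1, 3, 10, 2, 6, 12, 7, 8, 11, 0, 4, 9]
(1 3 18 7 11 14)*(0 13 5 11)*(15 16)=(0 13 5 11 14 1 3 18 7)(15 16)=[13, 3, 2, 18, 4, 11, 6, 0, 8, 9, 10, 14, 12, 5, 1, 16, 15, 17, 7]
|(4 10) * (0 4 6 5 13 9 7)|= |(0 4 10 6 5 13 9 7)|= 8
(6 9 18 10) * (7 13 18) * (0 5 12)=[5, 1, 2, 3, 4, 12, 9, 13, 8, 7, 6, 11, 0, 18, 14, 15, 16, 17, 10]=(0 5 12)(6 9 7 13 18 10)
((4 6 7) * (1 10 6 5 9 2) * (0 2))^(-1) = [9, 2, 0, 3, 7, 4, 10, 6, 8, 5, 1] = (0 9 5 4 7 6 10 1 2)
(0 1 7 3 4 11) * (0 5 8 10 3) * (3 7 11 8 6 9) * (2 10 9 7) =[1, 11, 10, 4, 8, 6, 7, 0, 9, 3, 2, 5] =(0 1 11 5 6 7)(2 10)(3 4 8 9)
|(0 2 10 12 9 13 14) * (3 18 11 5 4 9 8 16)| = |(0 2 10 12 8 16 3 18 11 5 4 9 13 14)| = 14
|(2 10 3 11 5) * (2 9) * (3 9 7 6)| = |(2 10 9)(3 11 5 7 6)| = 15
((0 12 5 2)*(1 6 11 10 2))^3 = [1, 10, 5, 3, 4, 11, 2, 7, 8, 9, 12, 0, 6] = (0 1 10 12 6 2 5 11)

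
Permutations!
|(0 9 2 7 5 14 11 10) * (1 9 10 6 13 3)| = |(0 10)(1 9 2 7 5 14 11 6 13 3)| = 10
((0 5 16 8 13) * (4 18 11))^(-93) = (18)(0 16 13 5 8) = [16, 1, 2, 3, 4, 8, 6, 7, 0, 9, 10, 11, 12, 5, 14, 15, 13, 17, 18]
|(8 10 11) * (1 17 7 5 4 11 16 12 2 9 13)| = 13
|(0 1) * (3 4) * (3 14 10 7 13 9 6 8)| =18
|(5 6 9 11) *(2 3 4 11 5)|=12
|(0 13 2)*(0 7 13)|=3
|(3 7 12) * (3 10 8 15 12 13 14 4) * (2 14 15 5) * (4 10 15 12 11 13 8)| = |(2 14 10 4 3 7 8 5)(11 13 12 15)| = 8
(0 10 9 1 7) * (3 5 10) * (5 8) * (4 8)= [3, 7, 2, 4, 8, 10, 6, 0, 5, 1, 9]= (0 3 4 8 5 10 9 1 7)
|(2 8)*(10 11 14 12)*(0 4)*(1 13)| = |(0 4)(1 13)(2 8)(10 11 14 12)| = 4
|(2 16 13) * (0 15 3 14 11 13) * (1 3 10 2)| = |(0 15 10 2 16)(1 3 14 11 13)| = 5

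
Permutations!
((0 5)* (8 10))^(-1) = [5, 1, 2, 3, 4, 0, 6, 7, 10, 9, 8] = (0 5)(8 10)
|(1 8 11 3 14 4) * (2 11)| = |(1 8 2 11 3 14 4)| = 7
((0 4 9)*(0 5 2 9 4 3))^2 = (2 5 9) = [0, 1, 5, 3, 4, 9, 6, 7, 8, 2]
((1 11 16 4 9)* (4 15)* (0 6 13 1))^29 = [13, 16, 2, 3, 0, 5, 1, 7, 8, 6, 10, 15, 12, 11, 14, 9, 4] = (0 13 11 15 9 6 1 16 4)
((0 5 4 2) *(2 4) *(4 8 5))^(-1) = (0 2 5 8 4) = [2, 1, 5, 3, 0, 8, 6, 7, 4]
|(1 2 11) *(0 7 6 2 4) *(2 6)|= 6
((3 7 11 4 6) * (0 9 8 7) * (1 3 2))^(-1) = (0 3 1 2 6 4 11 7 8 9) = [3, 2, 6, 1, 11, 5, 4, 8, 9, 0, 10, 7]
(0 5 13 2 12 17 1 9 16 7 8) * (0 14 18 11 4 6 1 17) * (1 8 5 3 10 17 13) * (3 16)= (0 16 7 5 1 9 3 10 17 13 2 12)(4 6 8 14 18 11)= [16, 9, 12, 10, 6, 1, 8, 5, 14, 3, 17, 4, 0, 2, 18, 15, 7, 13, 11]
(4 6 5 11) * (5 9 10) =(4 6 9 10 5 11) =[0, 1, 2, 3, 6, 11, 9, 7, 8, 10, 5, 4]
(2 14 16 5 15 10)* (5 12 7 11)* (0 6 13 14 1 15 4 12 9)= (0 6 13 14 16 9)(1 15 10 2)(4 12 7 11 5)= [6, 15, 1, 3, 12, 4, 13, 11, 8, 0, 2, 5, 7, 14, 16, 10, 9]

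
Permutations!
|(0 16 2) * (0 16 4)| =|(0 4)(2 16)| =2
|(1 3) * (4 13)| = |(1 3)(4 13)| = 2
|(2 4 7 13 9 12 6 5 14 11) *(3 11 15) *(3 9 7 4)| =6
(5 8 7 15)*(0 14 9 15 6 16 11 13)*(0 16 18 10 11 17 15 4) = (0 14 9 4)(5 8 7 6 18 10 11 13 16 17 15) = [14, 1, 2, 3, 0, 8, 18, 6, 7, 4, 11, 13, 12, 16, 9, 5, 17, 15, 10]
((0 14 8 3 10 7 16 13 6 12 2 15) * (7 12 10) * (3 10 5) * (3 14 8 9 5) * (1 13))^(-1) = (0 15 2 12 10 8)(1 16 7 3 6 13)(5 9 14) = [15, 16, 12, 6, 4, 9, 13, 3, 0, 14, 8, 11, 10, 1, 5, 2, 7]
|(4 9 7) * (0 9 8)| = |(0 9 7 4 8)| = 5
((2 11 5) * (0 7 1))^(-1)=[1, 7, 5, 3, 4, 11, 6, 0, 8, 9, 10, 2]=(0 1 7)(2 5 11)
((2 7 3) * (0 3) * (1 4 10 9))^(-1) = (0 7 2 3)(1 9 10 4) = [7, 9, 3, 0, 1, 5, 6, 2, 8, 10, 4]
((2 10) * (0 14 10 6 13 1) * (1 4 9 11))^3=(0 2 4 1 10 13 11 14 6 9)=[2, 10, 4, 3, 1, 5, 9, 7, 8, 0, 13, 14, 12, 11, 6]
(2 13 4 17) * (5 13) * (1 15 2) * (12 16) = (1 15 2 5 13 4 17)(12 16) = [0, 15, 5, 3, 17, 13, 6, 7, 8, 9, 10, 11, 16, 4, 14, 2, 12, 1]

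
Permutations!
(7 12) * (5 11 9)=(5 11 9)(7 12)=[0, 1, 2, 3, 4, 11, 6, 12, 8, 5, 10, 9, 7]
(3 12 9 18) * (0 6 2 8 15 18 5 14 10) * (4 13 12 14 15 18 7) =(0 6 2 8 18 3 14 10)(4 13 12 9 5 15 7) =[6, 1, 8, 14, 13, 15, 2, 4, 18, 5, 0, 11, 9, 12, 10, 7, 16, 17, 3]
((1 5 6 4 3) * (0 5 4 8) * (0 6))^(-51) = [5, 1, 2, 3, 4, 0, 8, 7, 6] = (0 5)(6 8)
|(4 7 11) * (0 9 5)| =|(0 9 5)(4 7 11)| =3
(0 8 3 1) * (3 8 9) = (0 9 3 1) = [9, 0, 2, 1, 4, 5, 6, 7, 8, 3]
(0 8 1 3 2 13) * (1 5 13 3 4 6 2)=(0 8 5 13)(1 4 6 2 3)=[8, 4, 3, 1, 6, 13, 2, 7, 5, 9, 10, 11, 12, 0]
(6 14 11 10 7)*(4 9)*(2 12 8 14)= (2 12 8 14 11 10 7 6)(4 9)= [0, 1, 12, 3, 9, 5, 2, 6, 14, 4, 7, 10, 8, 13, 11]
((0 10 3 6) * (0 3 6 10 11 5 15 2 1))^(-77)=(0 11 5 15 2 1)(3 10 6)=[11, 0, 1, 10, 4, 15, 3, 7, 8, 9, 6, 5, 12, 13, 14, 2]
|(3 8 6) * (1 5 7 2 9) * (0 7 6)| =|(0 7 2 9 1 5 6 3 8)| =9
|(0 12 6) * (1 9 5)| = |(0 12 6)(1 9 5)| = 3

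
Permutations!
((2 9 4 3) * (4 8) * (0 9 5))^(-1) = [5, 1, 3, 4, 8, 2, 6, 7, 9, 0] = (0 5 2 3 4 8 9)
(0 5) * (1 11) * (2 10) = (0 5)(1 11)(2 10) = [5, 11, 10, 3, 4, 0, 6, 7, 8, 9, 2, 1]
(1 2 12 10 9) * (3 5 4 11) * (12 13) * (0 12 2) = (0 12 10 9 1)(2 13)(3 5 4 11) = [12, 0, 13, 5, 11, 4, 6, 7, 8, 1, 9, 3, 10, 2]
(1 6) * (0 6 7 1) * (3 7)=(0 6)(1 3 7)=[6, 3, 2, 7, 4, 5, 0, 1]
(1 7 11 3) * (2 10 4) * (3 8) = (1 7 11 8 3)(2 10 4) = [0, 7, 10, 1, 2, 5, 6, 11, 3, 9, 4, 8]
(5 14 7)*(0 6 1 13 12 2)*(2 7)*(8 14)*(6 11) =(0 11 6 1 13 12 7 5 8 14 2) =[11, 13, 0, 3, 4, 8, 1, 5, 14, 9, 10, 6, 7, 12, 2]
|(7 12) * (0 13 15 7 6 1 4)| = |(0 13 15 7 12 6 1 4)| = 8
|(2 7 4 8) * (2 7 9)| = 6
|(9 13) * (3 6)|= |(3 6)(9 13)|= 2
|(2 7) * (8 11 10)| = 6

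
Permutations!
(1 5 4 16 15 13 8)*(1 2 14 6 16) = (1 5 4)(2 14 6 16 15 13 8) = [0, 5, 14, 3, 1, 4, 16, 7, 2, 9, 10, 11, 12, 8, 6, 13, 15]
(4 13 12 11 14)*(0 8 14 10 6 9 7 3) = (0 8 14 4 13 12 11 10 6 9 7 3) = [8, 1, 2, 0, 13, 5, 9, 3, 14, 7, 6, 10, 11, 12, 4]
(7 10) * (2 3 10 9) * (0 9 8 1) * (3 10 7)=(0 9 2 10 3 7 8 1)=[9, 0, 10, 7, 4, 5, 6, 8, 1, 2, 3]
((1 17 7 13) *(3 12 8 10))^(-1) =(1 13 7 17)(3 10 8 12) =[0, 13, 2, 10, 4, 5, 6, 17, 12, 9, 8, 11, 3, 7, 14, 15, 16, 1]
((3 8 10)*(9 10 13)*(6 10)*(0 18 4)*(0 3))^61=(0 6 13 3 18 10 9 8 4)=[6, 1, 2, 18, 0, 5, 13, 7, 4, 8, 9, 11, 12, 3, 14, 15, 16, 17, 10]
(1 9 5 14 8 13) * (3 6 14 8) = (1 9 5 8 13)(3 6 14) = [0, 9, 2, 6, 4, 8, 14, 7, 13, 5, 10, 11, 12, 1, 3]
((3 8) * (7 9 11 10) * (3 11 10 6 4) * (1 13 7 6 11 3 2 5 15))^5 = [0, 6, 7, 8, 13, 9, 1, 2, 3, 5, 15, 11, 12, 4, 14, 10] = (1 6)(2 7)(3 8)(4 13)(5 9)(10 15)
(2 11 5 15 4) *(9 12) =(2 11 5 15 4)(9 12) =[0, 1, 11, 3, 2, 15, 6, 7, 8, 12, 10, 5, 9, 13, 14, 4]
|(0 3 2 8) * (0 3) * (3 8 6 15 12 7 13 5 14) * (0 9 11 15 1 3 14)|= |(0 9 11 15 12 7 13 5)(1 3 2 6)|= 8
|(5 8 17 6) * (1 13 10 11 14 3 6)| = |(1 13 10 11 14 3 6 5 8 17)| = 10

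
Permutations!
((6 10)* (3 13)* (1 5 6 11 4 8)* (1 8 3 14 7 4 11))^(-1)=(1 10 6 5)(3 4 7 14 13)=[0, 10, 2, 4, 7, 1, 5, 14, 8, 9, 6, 11, 12, 3, 13]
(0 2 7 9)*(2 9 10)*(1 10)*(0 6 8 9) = (1 10 2 7)(6 8 9) = [0, 10, 7, 3, 4, 5, 8, 1, 9, 6, 2]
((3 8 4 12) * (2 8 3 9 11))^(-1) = (2 11 9 12 4 8) = [0, 1, 11, 3, 8, 5, 6, 7, 2, 12, 10, 9, 4]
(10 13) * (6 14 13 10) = (6 14 13) = [0, 1, 2, 3, 4, 5, 14, 7, 8, 9, 10, 11, 12, 6, 13]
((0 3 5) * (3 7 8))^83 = (0 3 7 5 8) = [3, 1, 2, 7, 4, 8, 6, 5, 0]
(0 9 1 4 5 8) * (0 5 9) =[0, 4, 2, 3, 9, 8, 6, 7, 5, 1] =(1 4 9)(5 8)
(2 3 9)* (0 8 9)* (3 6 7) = (0 8 9 2 6 7 3) = [8, 1, 6, 0, 4, 5, 7, 3, 9, 2]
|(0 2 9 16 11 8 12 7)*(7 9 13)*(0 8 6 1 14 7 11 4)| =13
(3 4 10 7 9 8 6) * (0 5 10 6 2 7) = [5, 1, 7, 4, 6, 10, 3, 9, 2, 8, 0] = (0 5 10)(2 7 9 8)(3 4 6)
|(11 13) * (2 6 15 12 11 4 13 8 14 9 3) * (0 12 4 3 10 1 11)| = 6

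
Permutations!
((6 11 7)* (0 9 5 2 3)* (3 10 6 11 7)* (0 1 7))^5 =[6, 7, 5, 1, 4, 9, 10, 11, 8, 0, 2, 3] =(0 6 10 2 5 9)(1 7 11 3)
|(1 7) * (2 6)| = |(1 7)(2 6)| = 2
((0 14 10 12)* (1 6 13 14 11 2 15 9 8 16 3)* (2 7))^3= (0 2 8 1 14)(3 13 12 7 9)(6 10 11 15 16)= [2, 14, 8, 13, 4, 5, 10, 9, 1, 3, 11, 15, 7, 12, 0, 16, 6]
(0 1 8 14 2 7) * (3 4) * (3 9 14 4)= (0 1 8 4 9 14 2 7)= [1, 8, 7, 3, 9, 5, 6, 0, 4, 14, 10, 11, 12, 13, 2]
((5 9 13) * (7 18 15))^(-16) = (5 13 9)(7 15 18) = [0, 1, 2, 3, 4, 13, 6, 15, 8, 5, 10, 11, 12, 9, 14, 18, 16, 17, 7]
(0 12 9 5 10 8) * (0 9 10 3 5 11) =(0 12 10 8 9 11)(3 5) =[12, 1, 2, 5, 4, 3, 6, 7, 9, 11, 8, 0, 10]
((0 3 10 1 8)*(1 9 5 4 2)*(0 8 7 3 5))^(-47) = (0 10 7 2 5 9 3 1 4) = [10, 4, 5, 1, 0, 9, 6, 2, 8, 3, 7]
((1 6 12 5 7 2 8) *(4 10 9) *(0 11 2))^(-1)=(0 7 5 12 6 1 8 2 11)(4 9 10)=[7, 8, 11, 3, 9, 12, 1, 5, 2, 10, 4, 0, 6]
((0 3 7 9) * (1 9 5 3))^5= (0 9 1)(3 5 7)= [9, 0, 2, 5, 4, 7, 6, 3, 8, 1]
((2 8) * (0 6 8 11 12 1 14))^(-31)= (0 6 8 2 11 12 1 14)= [6, 14, 11, 3, 4, 5, 8, 7, 2, 9, 10, 12, 1, 13, 0]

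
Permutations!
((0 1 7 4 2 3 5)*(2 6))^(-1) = (0 5 3 2 6 4 7 1) = [5, 0, 6, 2, 7, 3, 4, 1]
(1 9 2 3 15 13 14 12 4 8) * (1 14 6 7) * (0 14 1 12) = (0 14)(1 9 2 3 15 13 6 7 12 4 8) = [14, 9, 3, 15, 8, 5, 7, 12, 1, 2, 10, 11, 4, 6, 0, 13]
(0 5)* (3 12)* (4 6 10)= (0 5)(3 12)(4 6 10)= [5, 1, 2, 12, 6, 0, 10, 7, 8, 9, 4, 11, 3]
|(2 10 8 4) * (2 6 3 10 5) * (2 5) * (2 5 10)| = |(2 5 10 8 4 6 3)| = 7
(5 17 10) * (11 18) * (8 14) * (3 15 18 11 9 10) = (3 15 18 9 10 5 17)(8 14) = [0, 1, 2, 15, 4, 17, 6, 7, 14, 10, 5, 11, 12, 13, 8, 18, 16, 3, 9]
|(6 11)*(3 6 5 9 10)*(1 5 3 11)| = |(1 5 9 10 11 3 6)| = 7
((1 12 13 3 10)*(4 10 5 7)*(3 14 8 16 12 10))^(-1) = (1 10)(3 4 7 5)(8 14 13 12 16) = [0, 10, 2, 4, 7, 3, 6, 5, 14, 9, 1, 11, 16, 12, 13, 15, 8]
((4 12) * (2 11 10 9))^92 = (12) = [0, 1, 2, 3, 4, 5, 6, 7, 8, 9, 10, 11, 12]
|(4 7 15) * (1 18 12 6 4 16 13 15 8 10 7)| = |(1 18 12 6 4)(7 8 10)(13 15 16)| = 15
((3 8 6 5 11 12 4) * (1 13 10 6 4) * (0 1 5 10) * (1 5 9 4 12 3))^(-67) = (0 3 9 13 11 12 1 5 8 4)(6 10) = [3, 5, 2, 9, 0, 8, 10, 7, 4, 13, 6, 12, 1, 11]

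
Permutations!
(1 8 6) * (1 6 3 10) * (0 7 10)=(0 7 10 1 8 3)=[7, 8, 2, 0, 4, 5, 6, 10, 3, 9, 1]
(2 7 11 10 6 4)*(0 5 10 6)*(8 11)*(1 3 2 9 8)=(0 5 10)(1 3 2 7)(4 9 8 11 6)=[5, 3, 7, 2, 9, 10, 4, 1, 11, 8, 0, 6]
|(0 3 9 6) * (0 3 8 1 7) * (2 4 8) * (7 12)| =21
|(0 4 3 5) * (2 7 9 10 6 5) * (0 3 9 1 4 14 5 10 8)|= |(0 14 5 3 2 7 1 4 9 8)(6 10)|= 10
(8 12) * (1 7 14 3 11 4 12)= [0, 7, 2, 11, 12, 5, 6, 14, 1, 9, 10, 4, 8, 13, 3]= (1 7 14 3 11 4 12 8)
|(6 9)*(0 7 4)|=|(0 7 4)(6 9)|=6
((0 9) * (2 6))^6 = (9) = [0, 1, 2, 3, 4, 5, 6, 7, 8, 9]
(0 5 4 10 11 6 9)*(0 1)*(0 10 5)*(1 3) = (1 10 11 6 9 3)(4 5) = [0, 10, 2, 1, 5, 4, 9, 7, 8, 3, 11, 6]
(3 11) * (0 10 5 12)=[10, 1, 2, 11, 4, 12, 6, 7, 8, 9, 5, 3, 0]=(0 10 5 12)(3 11)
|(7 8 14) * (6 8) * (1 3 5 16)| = 4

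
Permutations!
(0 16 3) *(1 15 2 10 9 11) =(0 16 3)(1 15 2 10 9 11) =[16, 15, 10, 0, 4, 5, 6, 7, 8, 11, 9, 1, 12, 13, 14, 2, 3]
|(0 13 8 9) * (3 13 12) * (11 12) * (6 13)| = |(0 11 12 3 6 13 8 9)| = 8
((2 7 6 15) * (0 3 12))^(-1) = [12, 1, 15, 0, 4, 5, 7, 2, 8, 9, 10, 11, 3, 13, 14, 6] = (0 12 3)(2 15 6 7)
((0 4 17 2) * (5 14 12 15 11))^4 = (17)(5 11 15 12 14) = [0, 1, 2, 3, 4, 11, 6, 7, 8, 9, 10, 15, 14, 13, 5, 12, 16, 17]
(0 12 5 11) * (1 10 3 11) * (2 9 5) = [12, 10, 9, 11, 4, 1, 6, 7, 8, 5, 3, 0, 2] = (0 12 2 9 5 1 10 3 11)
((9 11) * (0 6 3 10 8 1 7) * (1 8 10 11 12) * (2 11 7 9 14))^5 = [6, 12, 14, 7, 4, 5, 3, 0, 8, 1, 10, 2, 9, 13, 11] = (0 6 3 7)(1 12 9)(2 14 11)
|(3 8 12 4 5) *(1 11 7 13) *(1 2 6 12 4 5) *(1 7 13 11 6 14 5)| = |(1 6 12)(2 14 5 3 8 4 7 11 13)| = 9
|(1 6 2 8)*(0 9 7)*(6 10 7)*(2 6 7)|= 12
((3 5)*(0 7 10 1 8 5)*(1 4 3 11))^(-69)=[7, 11, 2, 0, 3, 8, 6, 10, 1, 9, 4, 5]=(0 7 10 4 3)(1 11 5 8)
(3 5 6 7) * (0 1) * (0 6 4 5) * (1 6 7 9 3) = (0 6 9 3)(1 7)(4 5) = [6, 7, 2, 0, 5, 4, 9, 1, 8, 3]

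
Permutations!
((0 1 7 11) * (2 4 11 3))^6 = (0 11 4 2 3 7 1) = [11, 0, 3, 7, 2, 5, 6, 1, 8, 9, 10, 4]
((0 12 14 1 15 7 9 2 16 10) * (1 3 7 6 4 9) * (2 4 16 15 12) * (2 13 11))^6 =(0 16 15 11)(1 12 14 3 7)(2 13 10 6) =[16, 12, 13, 7, 4, 5, 2, 1, 8, 9, 6, 0, 14, 10, 3, 11, 15]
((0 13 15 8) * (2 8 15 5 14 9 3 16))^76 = (0 9 8 14 2 5 16 13 3) = [9, 1, 5, 0, 4, 16, 6, 7, 14, 8, 10, 11, 12, 3, 2, 15, 13]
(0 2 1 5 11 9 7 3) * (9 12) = (0 2 1 5 11 12 9 7 3) = [2, 5, 1, 0, 4, 11, 6, 3, 8, 7, 10, 12, 9]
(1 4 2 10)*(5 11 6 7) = (1 4 2 10)(5 11 6 7) = [0, 4, 10, 3, 2, 11, 7, 5, 8, 9, 1, 6]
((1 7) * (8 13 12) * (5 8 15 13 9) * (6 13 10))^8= (5 9 8)(6 15 13 10 12)= [0, 1, 2, 3, 4, 9, 15, 7, 5, 8, 12, 11, 6, 10, 14, 13]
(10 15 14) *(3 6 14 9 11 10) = (3 6 14)(9 11 10 15) = [0, 1, 2, 6, 4, 5, 14, 7, 8, 11, 15, 10, 12, 13, 3, 9]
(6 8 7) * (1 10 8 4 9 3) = (1 10 8 7 6 4 9 3) = [0, 10, 2, 1, 9, 5, 4, 6, 7, 3, 8]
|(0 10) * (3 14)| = 2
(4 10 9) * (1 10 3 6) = (1 10 9 4 3 6) = [0, 10, 2, 6, 3, 5, 1, 7, 8, 4, 9]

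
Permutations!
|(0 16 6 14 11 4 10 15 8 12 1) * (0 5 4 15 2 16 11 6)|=|(0 11 15 8 12 1 5 4 10 2 16)(6 14)|=22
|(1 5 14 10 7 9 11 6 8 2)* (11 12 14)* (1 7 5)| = |(2 7 9 12 14 10 5 11 6 8)| = 10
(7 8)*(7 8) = (8) = [0, 1, 2, 3, 4, 5, 6, 7, 8]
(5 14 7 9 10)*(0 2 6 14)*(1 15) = (0 2 6 14 7 9 10 5)(1 15) = [2, 15, 6, 3, 4, 0, 14, 9, 8, 10, 5, 11, 12, 13, 7, 1]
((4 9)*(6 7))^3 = (4 9)(6 7) = [0, 1, 2, 3, 9, 5, 7, 6, 8, 4]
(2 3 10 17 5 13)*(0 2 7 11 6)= [2, 1, 3, 10, 4, 13, 0, 11, 8, 9, 17, 6, 12, 7, 14, 15, 16, 5]= (0 2 3 10 17 5 13 7 11 6)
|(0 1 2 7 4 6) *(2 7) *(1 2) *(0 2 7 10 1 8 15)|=14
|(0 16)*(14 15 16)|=4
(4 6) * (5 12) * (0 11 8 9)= (0 11 8 9)(4 6)(5 12)= [11, 1, 2, 3, 6, 12, 4, 7, 9, 0, 10, 8, 5]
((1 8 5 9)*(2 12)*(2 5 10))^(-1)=(1 9 5 12 2 10 8)=[0, 9, 10, 3, 4, 12, 6, 7, 1, 5, 8, 11, 2]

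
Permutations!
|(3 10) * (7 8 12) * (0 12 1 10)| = 7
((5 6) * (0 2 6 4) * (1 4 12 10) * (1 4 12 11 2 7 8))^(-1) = [4, 8, 11, 3, 10, 6, 2, 0, 7, 9, 12, 5, 1] = (0 4 10 12 1 8 7)(2 11 5 6)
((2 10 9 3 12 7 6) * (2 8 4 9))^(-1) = (2 10)(3 9 4 8 6 7 12) = [0, 1, 10, 9, 8, 5, 7, 12, 6, 4, 2, 11, 3]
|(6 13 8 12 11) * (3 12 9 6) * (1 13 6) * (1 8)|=|(1 13)(3 12 11)(8 9)|=6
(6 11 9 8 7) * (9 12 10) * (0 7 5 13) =(0 7 6 11 12 10 9 8 5 13) =[7, 1, 2, 3, 4, 13, 11, 6, 5, 8, 9, 12, 10, 0]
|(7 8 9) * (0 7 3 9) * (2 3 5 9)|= 6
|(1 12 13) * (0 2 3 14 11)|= |(0 2 3 14 11)(1 12 13)|= 15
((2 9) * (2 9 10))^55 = [0, 1, 10, 3, 4, 5, 6, 7, 8, 9, 2] = (2 10)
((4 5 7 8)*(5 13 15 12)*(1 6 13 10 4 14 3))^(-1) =(1 3 14 8 7 5 12 15 13 6)(4 10) =[0, 3, 2, 14, 10, 12, 1, 5, 7, 9, 4, 11, 15, 6, 8, 13]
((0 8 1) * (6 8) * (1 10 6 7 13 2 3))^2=(0 13 3)(1 7 2)(6 10 8)=[13, 7, 1, 0, 4, 5, 10, 2, 6, 9, 8, 11, 12, 3]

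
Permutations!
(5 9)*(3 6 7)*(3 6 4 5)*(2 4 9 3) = [0, 1, 4, 9, 5, 3, 7, 6, 8, 2] = (2 4 5 3 9)(6 7)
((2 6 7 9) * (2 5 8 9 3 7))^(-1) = (2 6)(3 7)(5 9 8) = [0, 1, 6, 7, 4, 9, 2, 3, 5, 8]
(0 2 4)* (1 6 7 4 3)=[2, 6, 3, 1, 0, 5, 7, 4]=(0 2 3 1 6 7 4)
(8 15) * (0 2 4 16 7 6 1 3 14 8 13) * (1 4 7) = (0 2 7 6 4 16 1 3 14 8 15 13) = [2, 3, 7, 14, 16, 5, 4, 6, 15, 9, 10, 11, 12, 0, 8, 13, 1]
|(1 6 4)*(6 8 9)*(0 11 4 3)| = |(0 11 4 1 8 9 6 3)| = 8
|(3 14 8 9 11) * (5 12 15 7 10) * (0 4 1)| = |(0 4 1)(3 14 8 9 11)(5 12 15 7 10)| = 15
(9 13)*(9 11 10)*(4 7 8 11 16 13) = (4 7 8 11 10 9)(13 16) = [0, 1, 2, 3, 7, 5, 6, 8, 11, 4, 9, 10, 12, 16, 14, 15, 13]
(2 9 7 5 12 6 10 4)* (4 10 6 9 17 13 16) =(2 17 13 16 4)(5 12 9 7) =[0, 1, 17, 3, 2, 12, 6, 5, 8, 7, 10, 11, 9, 16, 14, 15, 4, 13]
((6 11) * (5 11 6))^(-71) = (5 11) = [0, 1, 2, 3, 4, 11, 6, 7, 8, 9, 10, 5]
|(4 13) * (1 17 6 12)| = |(1 17 6 12)(4 13)| = 4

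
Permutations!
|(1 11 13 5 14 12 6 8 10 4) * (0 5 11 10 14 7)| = 12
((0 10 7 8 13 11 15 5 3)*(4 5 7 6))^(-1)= [3, 1, 2, 5, 6, 4, 10, 15, 7, 9, 0, 13, 12, 8, 14, 11]= (0 3 5 4 6 10)(7 15 11 13 8)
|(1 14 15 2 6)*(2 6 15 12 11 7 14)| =4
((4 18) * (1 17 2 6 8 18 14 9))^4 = (1 8 9 6 14 2 4 17 18) = [0, 8, 4, 3, 17, 5, 14, 7, 9, 6, 10, 11, 12, 13, 2, 15, 16, 18, 1]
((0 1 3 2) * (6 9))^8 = (9) = [0, 1, 2, 3, 4, 5, 6, 7, 8, 9]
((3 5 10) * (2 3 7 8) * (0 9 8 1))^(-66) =[10, 5, 0, 9, 4, 8, 6, 3, 1, 7, 2] =(0 10 2)(1 5 8)(3 9 7)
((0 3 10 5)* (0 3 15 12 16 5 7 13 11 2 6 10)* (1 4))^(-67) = (0 3 5 16 12 15)(1 4)(2 11 13 7 10 6) = [3, 4, 11, 5, 1, 16, 2, 10, 8, 9, 6, 13, 15, 7, 14, 0, 12]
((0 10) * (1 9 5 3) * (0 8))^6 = (10)(1 5)(3 9) = [0, 5, 2, 9, 4, 1, 6, 7, 8, 3, 10]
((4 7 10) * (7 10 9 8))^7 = (4 10)(7 9 8) = [0, 1, 2, 3, 10, 5, 6, 9, 7, 8, 4]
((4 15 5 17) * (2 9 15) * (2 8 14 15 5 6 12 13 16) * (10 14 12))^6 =(2 12 17)(4 9 13)(5 16 8)(6 14)(10 15) =[0, 1, 12, 3, 9, 16, 14, 7, 5, 13, 15, 11, 17, 4, 6, 10, 8, 2]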